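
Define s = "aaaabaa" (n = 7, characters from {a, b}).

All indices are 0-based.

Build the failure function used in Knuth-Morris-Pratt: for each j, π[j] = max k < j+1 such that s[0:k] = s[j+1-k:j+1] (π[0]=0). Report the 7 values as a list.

[0, 1, 2, 3, 0, 1, 2]

π[0] = 0
j=1 s[j]='a': π[1]=1 (border 'a')
j=2 s[j]='a': π[2]=2 (border 'aa')
j=3 s[j]='a': π[3]=3 (border 'aaa')
j=4 s[j]='b': k: 3→2→1→0; π[4]=0 (border '')
j=5 s[j]='a': π[5]=1 (border 'a')
j=6 s[j]='a': π[6]=2 (border 'aa')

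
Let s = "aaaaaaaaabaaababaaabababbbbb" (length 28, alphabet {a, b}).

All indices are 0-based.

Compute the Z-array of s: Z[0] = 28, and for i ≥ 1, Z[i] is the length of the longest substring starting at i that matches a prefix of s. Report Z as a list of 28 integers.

[28, 8, 7, 6, 5, 4, 3, 2, 1, 0, 3, 2, 1, 0, 1, 0, 3, 2, 1, 0, 1, 0, 1, 0, 0, 0, 0, 0]

Z[0]=28
i=1: i≥r, start 0; Z[1]=8 extend→box=[1,9)
i=2: min(r-i=7, Z[1]=8)=7; Z[2]=7
i=3: min(r-i=6, Z[2]=7)=6; Z[3]=6
i=4: min(r-i=5, Z[3]=6)=5; Z[4]=5
i=5: min(r-i=4, Z[4]=5)=4; Z[5]=4
i=6: min(r-i=3, Z[5]=4)=3; Z[6]=3
i=7: min(r-i=2, Z[6]=3)=2; Z[7]=2
i=8: min(r-i=1, Z[7]=2)=1; Z[8]=1
i=9: i≥r, start 0; Z[9]=0
i=10: i≥r, start 0; Z[10]=3 extend→box=[10,13)
i=11: min(r-i=2, Z[1]=8)=2; Z[11]=2
i=12: min(r-i=1, Z[2]=7)=1; Z[12]=1
i=13: i≥r, start 0; Z[13]=0
i=14: i≥r, start 0; Z[14]=1 extend→box=[14,15)
i=15: i≥r, start 0; Z[15]=0
i=16: i≥r, start 0; Z[16]=3 extend→box=[16,19)
i=17: min(r-i=2, Z[1]=8)=2; Z[17]=2
i=18: min(r-i=1, Z[2]=7)=1; Z[18]=1
i=19: i≥r, start 0; Z[19]=0
i=20: i≥r, start 0; Z[20]=1 extend→box=[20,21)
i=21: i≥r, start 0; Z[21]=0
i=22: i≥r, start 0; Z[22]=1 extend→box=[22,23)
i=23: i≥r, start 0; Z[23]=0
i=24: i≥r, start 0; Z[24]=0
i=25: i≥r, start 0; Z[25]=0
i=26: i≥r, start 0; Z[26]=0
i=27: i≥r, start 0; Z[27]=0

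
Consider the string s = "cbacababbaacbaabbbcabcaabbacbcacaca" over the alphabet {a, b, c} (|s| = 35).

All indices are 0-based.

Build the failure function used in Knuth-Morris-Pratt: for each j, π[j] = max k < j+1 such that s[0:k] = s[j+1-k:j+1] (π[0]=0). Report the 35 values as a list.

[0, 0, 0, 1, 0, 0, 0, 0, 0, 0, 0, 1, 2, 3, 0, 0, 0, 0, 1, 0, 0, 1, 0, 0, 0, 0, 0, 1, 2, 1, 0, 1, 0, 1, 0]

π[0] = 0
j=1 s[j]='b': π[1]=0 (border '')
j=2 s[j]='a': π[2]=0 (border '')
j=3 s[j]='c': π[3]=1 (border 'c')
j=4 s[j]='a': k: 1→0; π[4]=0 (border '')
j=5 s[j]='b': π[5]=0 (border '')
j=6 s[j]='a': π[6]=0 (border '')
j=7 s[j]='b': π[7]=0 (border '')
j=8 s[j]='b': π[8]=0 (border '')
j=9 s[j]='a': π[9]=0 (border '')
j=10 s[j]='a': π[10]=0 (border '')
j=11 s[j]='c': π[11]=1 (border 'c')
j=12 s[j]='b': π[12]=2 (border 'cb')
j=13 s[j]='a': π[13]=3 (border 'cba')
j=14 s[j]='a': k: 3→0; π[14]=0 (border '')
j=15 s[j]='b': π[15]=0 (border '')
j=16 s[j]='b': π[16]=0 (border '')
j=17 s[j]='b': π[17]=0 (border '')
j=18 s[j]='c': π[18]=1 (border 'c')
j=19 s[j]='a': k: 1→0; π[19]=0 (border '')
j=20 s[j]='b': π[20]=0 (border '')
j=21 s[j]='c': π[21]=1 (border 'c')
j=22 s[j]='a': k: 1→0; π[22]=0 (border '')
j=23 s[j]='a': π[23]=0 (border '')
j=24 s[j]='b': π[24]=0 (border '')
j=25 s[j]='b': π[25]=0 (border '')
j=26 s[j]='a': π[26]=0 (border '')
j=27 s[j]='c': π[27]=1 (border 'c')
j=28 s[j]='b': π[28]=2 (border 'cb')
j=29 s[j]='c': k: 2→0; π[29]=1 (border 'c')
j=30 s[j]='a': k: 1→0; π[30]=0 (border '')
j=31 s[j]='c': π[31]=1 (border 'c')
j=32 s[j]='a': k: 1→0; π[32]=0 (border '')
j=33 s[j]='c': π[33]=1 (border 'c')
j=34 s[j]='a': k: 1→0; π[34]=0 (border '')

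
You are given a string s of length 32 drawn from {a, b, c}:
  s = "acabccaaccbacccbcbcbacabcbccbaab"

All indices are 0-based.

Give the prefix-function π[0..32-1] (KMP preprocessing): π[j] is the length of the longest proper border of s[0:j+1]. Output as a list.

[0, 0, 1, 0, 0, 0, 1, 1, 2, 0, 0, 1, 2, 0, 0, 0, 0, 0, 0, 0, 1, 2, 3, 4, 5, 0, 0, 0, 0, 1, 1, 0]

π[0] = 0
j=1 s[j]='c': π[1]=0 (border '')
j=2 s[j]='a': π[2]=1 (border 'a')
j=3 s[j]='b': k: 1→0; π[3]=0 (border '')
j=4 s[j]='c': π[4]=0 (border '')
j=5 s[j]='c': π[5]=0 (border '')
j=6 s[j]='a': π[6]=1 (border 'a')
j=7 s[j]='a': k: 1→0; π[7]=1 (border 'a')
j=8 s[j]='c': π[8]=2 (border 'ac')
j=9 s[j]='c': k: 2→0; π[9]=0 (border '')
j=10 s[j]='b': π[10]=0 (border '')
j=11 s[j]='a': π[11]=1 (border 'a')
j=12 s[j]='c': π[12]=2 (border 'ac')
j=13 s[j]='c': k: 2→0; π[13]=0 (border '')
j=14 s[j]='c': π[14]=0 (border '')
j=15 s[j]='b': π[15]=0 (border '')
j=16 s[j]='c': π[16]=0 (border '')
j=17 s[j]='b': π[17]=0 (border '')
j=18 s[j]='c': π[18]=0 (border '')
j=19 s[j]='b': π[19]=0 (border '')
j=20 s[j]='a': π[20]=1 (border 'a')
j=21 s[j]='c': π[21]=2 (border 'ac')
j=22 s[j]='a': π[22]=3 (border 'aca')
j=23 s[j]='b': π[23]=4 (border 'acab')
j=24 s[j]='c': π[24]=5 (border 'acabc')
j=25 s[j]='b': k: 5→0; π[25]=0 (border '')
j=26 s[j]='c': π[26]=0 (border '')
j=27 s[j]='c': π[27]=0 (border '')
j=28 s[j]='b': π[28]=0 (border '')
j=29 s[j]='a': π[29]=1 (border 'a')
j=30 s[j]='a': k: 1→0; π[30]=1 (border 'a')
j=31 s[j]='b': k: 1→0; π[31]=0 (border '')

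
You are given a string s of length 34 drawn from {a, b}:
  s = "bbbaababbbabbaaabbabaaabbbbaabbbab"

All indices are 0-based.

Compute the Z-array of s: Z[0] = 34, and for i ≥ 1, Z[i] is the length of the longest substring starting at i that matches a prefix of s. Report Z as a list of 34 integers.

Z[0]=34
i=1: i≥r, start 0; Z[1]=2 grow→box=[1,3)
i=2: min(r-i=1, Z[1]=2)=1; Z[2]=1
i=3: i≥r, start 0; Z[3]=0
i=4: i≥r, start 0; Z[4]=0
i=5: i≥r, start 0; Z[5]=1 grow→box=[5,6)
i=6: i≥r, start 0; Z[6]=0
i=7: i≥r, start 0; Z[7]=4 grow→box=[7,11)
i=8: min(r-i=3, Z[1]=2)=2; Z[8]=2
i=9: min(r-i=2, Z[2]=1)=1; Z[9]=1
i=10: min(r-i=1, Z[3]=0)=0; Z[10]=0
i=11: i≥r, start 0; Z[11]=2 grow→box=[11,13)
i=12: min(r-i=1, Z[1]=2)=1; Z[12]=1
i=13: i≥r, start 0; Z[13]=0
i=14: i≥r, start 0; Z[14]=0
i=15: i≥r, start 0; Z[15]=0
i=16: i≥r, start 0; Z[16]=2 grow→box=[16,18)
i=17: min(r-i=1, Z[1]=2)=1; Z[17]=1
i=18: i≥r, start 0; Z[18]=0
i=19: i≥r, start 0; Z[19]=1 grow→box=[19,20)
i=20: i≥r, start 0; Z[20]=0
i=21: i≥r, start 0; Z[21]=0
i=22: i≥r, start 0; Z[22]=0
i=23: i≥r, start 0; Z[23]=3 grow→box=[23,26)
i=24: min(r-i=2, Z[1]=2)=2; Z[24]=6 grow→box=[24,30)
i=25: min(r-i=5, Z[1]=2)=2; Z[25]=2
i=26: min(r-i=4, Z[2]=1)=1; Z[26]=1
i=27: min(r-i=3, Z[3]=0)=0; Z[27]=0
i=28: min(r-i=2, Z[4]=0)=0; Z[28]=0
i=29: min(r-i=1, Z[5]=1)=1; Z[29]=4 grow→box=[29,33)
i=30: min(r-i=3, Z[1]=2)=2; Z[30]=2
i=31: min(r-i=2, Z[2]=1)=1; Z[31]=1
i=32: min(r-i=1, Z[3]=0)=0; Z[32]=0
i=33: i≥r, start 0; Z[33]=1 grow→box=[33,34)

[34, 2, 1, 0, 0, 1, 0, 4, 2, 1, 0, 2, 1, 0, 0, 0, 2, 1, 0, 1, 0, 0, 0, 3, 6, 2, 1, 0, 0, 4, 2, 1, 0, 1]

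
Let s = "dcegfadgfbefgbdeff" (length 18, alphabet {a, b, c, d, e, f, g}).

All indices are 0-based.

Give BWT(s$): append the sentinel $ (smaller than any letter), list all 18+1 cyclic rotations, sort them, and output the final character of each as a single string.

rank  rotation             last
    0  $dcegfadgfbefgbdeff  f
    1  adgfbefgbdeff$dcegf  f
    2  bdeff$dcegfadgfbefg  g
    3  befgbdeff$dcegfadgf  f
    4  cegfadgfbefgbdeff$d  d
    5  dcegfadgfbefgbdeff$  $
    6  deff$dcegfadgfbefgb  b
    7  dgfbefgbdeff$dcegfa  a
    8  eff$dcegfadgfbefgbd  d
    9  efgbdeff$dcegfadgfb  b
   10  egfadgfbefgbdeff$dc  c
   11  f$dcegfadgfbefgbdef  f
   12  fadgfbefgbdeff$dceg  g
   13  fbefgbdeff$dcegfadg  g
   14  ff$dcegfadgfbefgbde  e
   15  fgbdeff$dcegfadgfbe  e
   16  gbdeff$dcegfadgfbef  f
   17  gfadgfbefgbdeff$dce  e
   18  gfbefgbdeff$dcegfad  d

ffgfd$badbcfggeefed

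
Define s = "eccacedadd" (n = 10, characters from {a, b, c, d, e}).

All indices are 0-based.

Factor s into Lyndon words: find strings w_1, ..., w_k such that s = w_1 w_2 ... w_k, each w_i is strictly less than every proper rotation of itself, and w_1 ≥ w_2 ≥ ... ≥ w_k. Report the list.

["e", "c", "c", "acedadd"]

emit factor 1: 'e' (i=0, period=1)
emit factor 2: 'c' (i=1, period=1)
emit factor 3: 'c' (i=2, period=1)
emit factor 4: 'acedadd' (i=3, period=7)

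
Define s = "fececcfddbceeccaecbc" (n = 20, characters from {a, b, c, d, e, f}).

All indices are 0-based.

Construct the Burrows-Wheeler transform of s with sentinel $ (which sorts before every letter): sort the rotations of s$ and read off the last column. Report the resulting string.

cccdbceeeebcdfaecfcc$

rank  rotation               last
    0  $fececcfddbceeccaecbc  c
    1  aecbc$fececcfddbceecc  c
    2  bc$fececcfddbceeccaec  c
    3  bceeccaecbc$fececcfdd  d
    4  c$fececcfddbceeccaecb  b
    5  caecbc$fececcfddbceec  c
    6  cbc$fececcfddbceeccae  e
    7  ccaecbc$fececcfddbcee  e
    8  ccfddbceeccaecbc$fece  e
    9  ceccfddbceeccaecbc$fe  e
   10  ceeccaecbc$fececcfddb  b
   11  cfddbceeccaecbc$fecec  c
   12  dbceeccaecbc$fececcfd  d
   13  ddbceeccaecbc$fececcf  f
   14  ecbc$fececcfddbceecca  a
   15  eccaecbc$fececcfddbce  e
   16  eccfddbceeccaecbc$fec  c
   17  ececcfddbceeccaecbc$f  f
   18  eeccaecbc$fececcfddbc  c
   19  fddbceeccaecbc$fececc  c
   20  fececcfddbceeccaecbc$  $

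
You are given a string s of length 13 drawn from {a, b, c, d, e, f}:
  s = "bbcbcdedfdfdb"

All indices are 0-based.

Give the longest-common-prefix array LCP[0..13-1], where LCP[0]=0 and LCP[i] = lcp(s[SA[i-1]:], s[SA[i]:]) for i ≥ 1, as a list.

sorted suffixes:
  #0 SA[0]=12  'b'
  #1 SA[1]=0  'bbcbcdedfdfdb'
  #2 SA[2]=1  'bcbcdedfdfdb'
  #3 SA[3]=3  'bcdedfdfdb'
  #4 SA[4]=2  'cbcdedfdfdb'
  #5 SA[5]=4  'cdedfdfdb'
  #6 SA[6]=11  'db'
  #7 SA[7]=5  'dedfdfdb'
  #8 SA[8]=9  'dfdb'
  #9 SA[9]=7  'dfdfdb'
  #10 SA[10]=6  'edfdfdb'
  #11 SA[11]=10  'fdb'
  #12 SA[12]=8  'fdfdb'

SA = [12, 0, 1, 3, 2, 4, 11, 5, 9, 7, 6, 10, 8]
[i] adj suffixes → lcp
  [1] 12/0 → 1 ('b')
  [2] 0/1 → 1 ('b')
  [3] 1/3 → 2 ('bc')
  [4] 3/2 → 0 ('')
  [5] 2/4 → 1 ('c')
  [6] 4/11 → 0 ('')
  [7] 11/5 → 1 ('d')
  [8] 5/9 → 1 ('d')
  [9] 9/7 → 3 ('dfd')
  [10] 7/6 → 0 ('')
  [11] 6/10 → 0 ('')
  [12] 10/8 → 2 ('fd')

[0, 1, 1, 2, 0, 1, 0, 1, 1, 3, 0, 0, 2]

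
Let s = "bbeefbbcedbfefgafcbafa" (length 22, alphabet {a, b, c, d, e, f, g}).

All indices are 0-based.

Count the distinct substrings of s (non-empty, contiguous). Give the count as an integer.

235

sorted suffixes:
  #0 SA[0]=21  'a'
  #1 SA[1]=19  'afa'
  #2 SA[2]=15  'afcbafa'
  #3 SA[3]=18  'bafa'
  #4 SA[4]=5  'bbcedbfefgafcbafa'
  #5 SA[5]=0  'bbeefbbcedbfefgafcbafa'
  #6 SA[6]=6  'bcedbfefgafcbafa'
  #7 SA[7]=1  'beefbbcedbfefgafcbafa'
  #8 SA[8]=10  'bfefgafcbafa'
  #9 SA[9]=17  'cbafa'
  #10 SA[10]=7  'cedbfefgafcbafa'
  #11 SA[11]=9  'dbfefgafcbafa'
  #12 SA[12]=8  'edbfefgafcbafa'
  #13 SA[13]=2  'eefbbcedbfefgafcbafa'
  #14 SA[14]=3  'efbbcedbfefgafcbafa'
  #15 SA[15]=12  'efgafcbafa'
  #16 SA[16]=20  'fa'
  #17 SA[17]=4  'fbbcedbfefgafcbafa'
  #18 SA[18]=16  'fcbafa'
  #19 SA[19]=11  'fefgafcbafa'
  #20 SA[20]=13  'fgafcbafa'
  #21 SA[21]=14  'gafcbafa'

SA = [21, 19, 15, 18, 5, 0, 6, 1, 10, 17, 7, 9, 8, 2, 3, 12, 20, 4, 16, 11, 13, 14]
[i] adj suffixes → lcp
  [1] 21/19 → 1 ('a')
  [2] 19/15 → 2 ('af')
  [3] 15/18 → 0 ('')
  [4] 18/5 → 1 ('b')
  [5] 5/0 → 2 ('bb')
  [6] 0/6 → 1 ('b')
  [7] 6/1 → 1 ('b')
  [8] 1/10 → 1 ('b')
  [9] 10/17 → 0 ('')
  [10] 17/7 → 1 ('c')
  [11] 7/9 → 0 ('')
  [12] 9/8 → 0 ('')
  [13] 8/2 → 1 ('e')
  [14] 2/3 → 1 ('e')
  [15] 3/12 → 2 ('ef')
  [16] 12/20 → 0 ('')
  [17] 20/4 → 1 ('f')
  [18] 4/16 → 1 ('f')
  [19] 16/11 → 1 ('f')
  [20] 11/13 → 1 ('f')
  [21] 13/14 → 0 ('')

n(n+1)/2 = 22·23/2 = 253
Σ LCP = 0 + 1 + 2 + 0 + 1 + 2 + 1 + 1 + 1 + 0 + 1 + 0 + 0 + 1 + 1 + 2 + 0 + 1 + 1 + 1 + 1 + 0 = 18
distinct = 253 − 18 = 235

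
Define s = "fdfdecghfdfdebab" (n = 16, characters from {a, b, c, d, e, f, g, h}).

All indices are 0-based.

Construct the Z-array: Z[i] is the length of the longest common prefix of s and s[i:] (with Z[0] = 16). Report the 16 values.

Z[0]=16
i=1: i≥r, start 0; Z[1]=0
i=2: i≥r, start 0; Z[2]=2 scan→box=[2,4)
i=3: min(r-i=1, Z[1]=0)=0; Z[3]=0
i=4: i≥r, start 0; Z[4]=0
i=5: i≥r, start 0; Z[5]=0
i=6: i≥r, start 0; Z[6]=0
i=7: i≥r, start 0; Z[7]=0
i=8: i≥r, start 0; Z[8]=5 scan→box=[8,13)
i=9: min(r-i=4, Z[1]=0)=0; Z[9]=0
i=10: min(r-i=3, Z[2]=2)=2; Z[10]=2
i=11: min(r-i=2, Z[3]=0)=0; Z[11]=0
i=12: min(r-i=1, Z[4]=0)=0; Z[12]=0
i=13: i≥r, start 0; Z[13]=0
i=14: i≥r, start 0; Z[14]=0
i=15: i≥r, start 0; Z[15]=0

[16, 0, 2, 0, 0, 0, 0, 0, 5, 0, 2, 0, 0, 0, 0, 0]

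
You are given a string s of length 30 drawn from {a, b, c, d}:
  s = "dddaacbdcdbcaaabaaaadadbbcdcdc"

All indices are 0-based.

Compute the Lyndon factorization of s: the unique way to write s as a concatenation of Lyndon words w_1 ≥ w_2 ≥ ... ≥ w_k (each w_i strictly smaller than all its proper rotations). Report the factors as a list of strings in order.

emit factor 1: 'd' (i=0, period=1)
emit factor 2: 'd' (i=1, period=1)
emit factor 3: 'd' (i=2, period=1)
emit factor 4: 'aacbdcdbc' (i=3, period=9)
emit factor 5: 'aaab' (i=12, period=4)
emit factor 6: 'aaaadadbbcdcdc' (i=16, period=14)

["d", "d", "d", "aacbdcdbc", "aaab", "aaaadadbbcdcdc"]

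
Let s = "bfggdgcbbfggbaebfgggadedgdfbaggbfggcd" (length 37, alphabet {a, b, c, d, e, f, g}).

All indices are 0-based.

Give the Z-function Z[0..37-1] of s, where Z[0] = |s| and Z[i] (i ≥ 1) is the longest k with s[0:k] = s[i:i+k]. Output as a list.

Z[0]=37
i=1: fresh scan; Z[1]=0
i=2: fresh scan; Z[2]=0
i=3: fresh scan; Z[3]=0
i=4: fresh scan; Z[4]=0
i=5: fresh scan; Z[5]=0
i=6: fresh scan; Z[6]=0
i=7: fresh scan; Z[7]=1 scan→box=[7,8)
i=8: fresh scan; Z[8]=4 scan→box=[8,12)
i=9: min(r-i=3, Z[1]=0)=0; Z[9]=0
i=10: min(r-i=2, Z[2]=0)=0; Z[10]=0
i=11: min(r-i=1, Z[3]=0)=0; Z[11]=0
i=12: fresh scan; Z[12]=1 scan→box=[12,13)
i=13: fresh scan; Z[13]=0
i=14: fresh scan; Z[14]=0
i=15: fresh scan; Z[15]=4 scan→box=[15,19)
i=16: min(r-i=3, Z[1]=0)=0; Z[16]=0
i=17: min(r-i=2, Z[2]=0)=0; Z[17]=0
i=18: min(r-i=1, Z[3]=0)=0; Z[18]=0
i=19: fresh scan; Z[19]=0
i=20: fresh scan; Z[20]=0
i=21: fresh scan; Z[21]=0
i=22: fresh scan; Z[22]=0
i=23: fresh scan; Z[23]=0
i=24: fresh scan; Z[24]=0
i=25: fresh scan; Z[25]=0
i=26: fresh scan; Z[26]=0
i=27: fresh scan; Z[27]=1 scan→box=[27,28)
i=28: fresh scan; Z[28]=0
i=29: fresh scan; Z[29]=0
i=30: fresh scan; Z[30]=0
i=31: fresh scan; Z[31]=4 scan→box=[31,35)
i=32: min(r-i=3, Z[1]=0)=0; Z[32]=0
i=33: min(r-i=2, Z[2]=0)=0; Z[33]=0
i=34: min(r-i=1, Z[3]=0)=0; Z[34]=0
i=35: fresh scan; Z[35]=0
i=36: fresh scan; Z[36]=0

[37, 0, 0, 0, 0, 0, 0, 1, 4, 0, 0, 0, 1, 0, 0, 4, 0, 0, 0, 0, 0, 0, 0, 0, 0, 0, 0, 1, 0, 0, 0, 4, 0, 0, 0, 0, 0]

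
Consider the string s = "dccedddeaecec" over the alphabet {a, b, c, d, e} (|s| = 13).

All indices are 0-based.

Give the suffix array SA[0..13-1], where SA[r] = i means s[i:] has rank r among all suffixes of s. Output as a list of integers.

[8, 12, 1, 10, 2, 0, 4, 5, 6, 7, 11, 9, 3]

sorted suffixes:
  #0 SA[0]=8  'aecec'
  #1 SA[1]=12  'c'
  #2 SA[2]=1  'ccedddeaecec'
  #3 SA[3]=10  'cec'
  #4 SA[4]=2  'cedddeaecec'
  #5 SA[5]=0  'dccedddeaecec'
  #6 SA[6]=4  'dddeaecec'
  #7 SA[7]=5  'ddeaecec'
  #8 SA[8]=6  'deaecec'
  #9 SA[9]=7  'eaecec'
  #10 SA[10]=11  'ec'
  #11 SA[11]=9  'ecec'
  #12 SA[12]=3  'edddeaecec'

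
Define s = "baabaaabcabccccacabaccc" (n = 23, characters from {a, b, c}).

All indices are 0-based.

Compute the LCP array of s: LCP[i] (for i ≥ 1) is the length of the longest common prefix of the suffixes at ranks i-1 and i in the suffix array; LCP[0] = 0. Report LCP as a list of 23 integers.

[0, 2, 3, 1, 3, 2, 3, 1, 2, 0, 3, 2, 1, 2, 0, 1, 3, 2, 1, 2, 2, 3, 3]

rank→(start, suffix):
  0 → (4, 'aaabcabccccacabaccc')
  1 → (1, 'aabaaabcabccccacabaccc')
  2 → (5, 'aabcabccccacabaccc')
  3 → (2, 'abaaabcabccccacabaccc')
  4 → (17, 'abaccc')
  5 → (6, 'abcabccccacabaccc')
  6 → (9, 'abccccacabaccc')
  7 → (15, 'acabaccc')
  8 → (19, 'accc')
  9 → (3, 'baaabcabccccacabaccc')
  10 → (0, 'baabaaabcabccccacabaccc')
  11 → (18, 'baccc')
  12 → (7, 'bcabccccacabaccc')
  13 → (10, 'bccccacabaccc')
  14 → (22, 'c')
  15 → (16, 'cabaccc')
  16 → (8, 'cabccccacabaccc')
  17 → (14, 'cacabaccc')
  18 → (21, 'cc')
  19 → (13, 'ccacabaccc')
  20 → (20, 'ccc')
  21 → (12, 'cccacabaccc')
  22 → (11, 'ccccacabaccc')

SA = [4, 1, 5, 2, 17, 6, 9, 15, 19, 3, 0, 18, 7, 10, 22, 16, 8, 14, 21, 13, 20, 12, 11]
[i] adj suffixes → lcp
  [1] 4/1 → 2 ('aa')
  [2] 1/5 → 3 ('aab')
  [3] 5/2 → 1 ('a')
  [4] 2/17 → 3 ('aba')
  [5] 17/6 → 2 ('ab')
  [6] 6/9 → 3 ('abc')
  [7] 9/15 → 1 ('a')
  [8] 15/19 → 2 ('ac')
  [9] 19/3 → 0 ('')
  [10] 3/0 → 3 ('baa')
  [11] 0/18 → 2 ('ba')
  [12] 18/7 → 1 ('b')
  [13] 7/10 → 2 ('bc')
  [14] 10/22 → 0 ('')
  [15] 22/16 → 1 ('c')
  [16] 16/8 → 3 ('cab')
  [17] 8/14 → 2 ('ca')
  [18] 14/21 → 1 ('c')
  [19] 21/13 → 2 ('cc')
  [20] 13/20 → 2 ('cc')
  [21] 20/12 → 3 ('ccc')
  [22] 12/11 → 3 ('ccc')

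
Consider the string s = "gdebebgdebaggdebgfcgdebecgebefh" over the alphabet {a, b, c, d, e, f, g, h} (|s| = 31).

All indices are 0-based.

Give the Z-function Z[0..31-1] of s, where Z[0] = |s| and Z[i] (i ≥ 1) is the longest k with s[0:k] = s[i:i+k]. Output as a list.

[31, 0, 0, 0, 0, 0, 4, 0, 0, 0, 0, 1, 4, 0, 0, 0, 1, 0, 0, 5, 0, 0, 0, 0, 0, 1, 0, 0, 0, 0, 0]

Z[0]=31
i=1: fresh scan; Z[1]=0
i=2: fresh scan; Z[2]=0
i=3: fresh scan; Z[3]=0
i=4: fresh scan; Z[4]=0
i=5: fresh scan; Z[5]=0
i=6: fresh scan; Z[6]=4 extend→box=[6,10)
i=7: min(r-i=3, Z[1]=0)=0; Z[7]=0
i=8: min(r-i=2, Z[2]=0)=0; Z[8]=0
i=9: min(r-i=1, Z[3]=0)=0; Z[9]=0
i=10: fresh scan; Z[10]=0
i=11: fresh scan; Z[11]=1 extend→box=[11,12)
i=12: fresh scan; Z[12]=4 extend→box=[12,16)
i=13: min(r-i=3, Z[1]=0)=0; Z[13]=0
i=14: min(r-i=2, Z[2]=0)=0; Z[14]=0
i=15: min(r-i=1, Z[3]=0)=0; Z[15]=0
i=16: fresh scan; Z[16]=1 extend→box=[16,17)
i=17: fresh scan; Z[17]=0
i=18: fresh scan; Z[18]=0
i=19: fresh scan; Z[19]=5 extend→box=[19,24)
i=20: min(r-i=4, Z[1]=0)=0; Z[20]=0
i=21: min(r-i=3, Z[2]=0)=0; Z[21]=0
i=22: min(r-i=2, Z[3]=0)=0; Z[22]=0
i=23: min(r-i=1, Z[4]=0)=0; Z[23]=0
i=24: fresh scan; Z[24]=0
i=25: fresh scan; Z[25]=1 extend→box=[25,26)
i=26: fresh scan; Z[26]=0
i=27: fresh scan; Z[27]=0
i=28: fresh scan; Z[28]=0
i=29: fresh scan; Z[29]=0
i=30: fresh scan; Z[30]=0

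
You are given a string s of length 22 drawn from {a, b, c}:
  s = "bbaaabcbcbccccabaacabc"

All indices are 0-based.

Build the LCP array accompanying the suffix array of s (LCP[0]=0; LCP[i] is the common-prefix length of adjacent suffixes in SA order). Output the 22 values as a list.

[0, 2, 2, 1, 2, 3, 1, 0, 3, 1, 1, 2, 4, 2, 0, 1, 3, 1, 3, 1, 2, 3]

rank | idx | suffix
   0 |   2 | aaabcbcbccccabaacabc
   1 |   3 | aabcbcbccccabaacabc
   2 |  16 | aacabc
   3 |  14 | abaacabc
   4 |  19 | abc
   5 |   4 | abcbcbccccabaacabc
   6 |  17 | acabc
   7 |   1 | baaabcbcbccccabaacabc
   8 |  15 | baacabc
   9 |   0 | bbaaabcbcbccccabaacabc
  10 |  20 | bc
  11 |   5 | bcbcbccccabaacabc
  12 |   7 | bcbccccabaacabc
  13 |   9 | bccccabaacabc
  14 |  21 | c
  15 |  13 | cabaacabc
  16 |  18 | cabc
  17 |   6 | cbcbccccabaacabc
  18 |   8 | cbccccabaacabc
  19 |  12 | ccabaacabc
  20 |  11 | cccabaacabc
  21 |  10 | ccccabaacabc

SA = [2, 3, 16, 14, 19, 4, 17, 1, 15, 0, 20, 5, 7, 9, 21, 13, 18, 6, 8, 12, 11, 10]
rank  pair      lcp
   1  s[2:],s[3:]  2  'aa'
   2  s[3:],s[16:]  2  'aa'
   3  s[16:],s[14:]  1  'a'
   4  s[14:],s[19:]  2  'ab'
   5  s[19:],s[4:]  3  'abc'
   6  s[4:],s[17:]  1  'a'
   7  s[17:],s[1:]  0  ''
   8  s[1:],s[15:]  3  'baa'
   9  s[15:],s[0:]  1  'b'
  10  s[0:],s[20:]  1  'b'
  11  s[20:],s[5:]  2  'bc'
  12  s[5:],s[7:]  4  'bcbc'
  13  s[7:],s[9:]  2  'bc'
  14  s[9:],s[21:]  0  ''
  15  s[21:],s[13:]  1  'c'
  16  s[13:],s[18:]  3  'cab'
  17  s[18:],s[6:]  1  'c'
  18  s[6:],s[8:]  3  'cbc'
  19  s[8:],s[12:]  1  'c'
  20  s[12:],s[11:]  2  'cc'
  21  s[11:],s[10:]  3  'ccc'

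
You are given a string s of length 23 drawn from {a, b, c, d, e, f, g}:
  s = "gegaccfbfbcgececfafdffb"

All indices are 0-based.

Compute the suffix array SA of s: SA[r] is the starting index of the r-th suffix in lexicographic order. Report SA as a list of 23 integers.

sorted suffixes:
  #0 SA[0]=3  'accfbfbcgececfafdffb'
  #1 SA[1]=17  'afdffb'
  #2 SA[2]=22  'b'
  #3 SA[3]=9  'bcgececfafdffb'
  #4 SA[4]=7  'bfbcgececfafdffb'
  #5 SA[5]=4  'ccfbfbcgececfafdffb'
  #6 SA[6]=13  'cecfafdffb'
  #7 SA[7]=15  'cfafdffb'
  #8 SA[8]=5  'cfbfbcgececfafdffb'
  #9 SA[9]=10  'cgececfafdffb'
  #10 SA[10]=19  'dffb'
  #11 SA[11]=12  'ececfafdffb'
  #12 SA[12]=14  'ecfafdffb'
  #13 SA[13]=1  'egaccfbfbcgececfafdffb'
  #14 SA[14]=16  'fafdffb'
  #15 SA[15]=21  'fb'
  #16 SA[16]=8  'fbcgececfafdffb'
  #17 SA[17]=6  'fbfbcgececfafdffb'
  #18 SA[18]=18  'fdffb'
  #19 SA[19]=20  'ffb'
  #20 SA[20]=2  'gaccfbfbcgececfafdffb'
  #21 SA[21]=11  'gececfafdffb'
  #22 SA[22]=0  'gegaccfbfbcgececfafdffb'

[3, 17, 22, 9, 7, 4, 13, 15, 5, 10, 19, 12, 14, 1, 16, 21, 8, 6, 18, 20, 2, 11, 0]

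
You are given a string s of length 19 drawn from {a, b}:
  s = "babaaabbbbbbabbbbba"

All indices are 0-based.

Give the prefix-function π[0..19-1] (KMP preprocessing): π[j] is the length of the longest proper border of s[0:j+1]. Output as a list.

π[0] = 0
j=1 s[j]='a': π[1]=0 (border '')
j=2 s[j]='b': π[2]=1 (border 'b')
j=3 s[j]='a': π[3]=2 (border 'ba')
j=4 s[j]='a': k: 2→0; π[4]=0 (border '')
j=5 s[j]='a': π[5]=0 (border '')
j=6 s[j]='b': π[6]=1 (border 'b')
j=7 s[j]='b': k: 1→0; π[7]=1 (border 'b')
j=8 s[j]='b': k: 1→0; π[8]=1 (border 'b')
j=9 s[j]='b': k: 1→0; π[9]=1 (border 'b')
j=10 s[j]='b': k: 1→0; π[10]=1 (border 'b')
j=11 s[j]='b': k: 1→0; π[11]=1 (border 'b')
j=12 s[j]='a': π[12]=2 (border 'ba')
j=13 s[j]='b': π[13]=3 (border 'bab')
j=14 s[j]='b': k: 3→1→0; π[14]=1 (border 'b')
j=15 s[j]='b': k: 1→0; π[15]=1 (border 'b')
j=16 s[j]='b': k: 1→0; π[16]=1 (border 'b')
j=17 s[j]='b': k: 1→0; π[17]=1 (border 'b')
j=18 s[j]='a': π[18]=2 (border 'ba')

[0, 0, 1, 2, 0, 0, 1, 1, 1, 1, 1, 1, 2, 3, 1, 1, 1, 1, 2]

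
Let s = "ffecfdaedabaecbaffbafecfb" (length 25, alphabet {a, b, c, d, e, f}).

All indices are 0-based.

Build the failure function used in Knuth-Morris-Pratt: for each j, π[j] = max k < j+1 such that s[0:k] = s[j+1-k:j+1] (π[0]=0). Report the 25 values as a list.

[0, 1, 0, 0, 1, 0, 0, 0, 0, 0, 0, 0, 0, 0, 0, 0, 1, 2, 0, 0, 1, 0, 0, 1, 0]

π[0] = 0
j=1 s[j]='f': π[1]=1 (border 'f')
j=2 s[j]='e': k: 1→0; π[2]=0 (border '')
j=3 s[j]='c': π[3]=0 (border '')
j=4 s[j]='f': π[4]=1 (border 'f')
j=5 s[j]='d': k: 1→0; π[5]=0 (border '')
j=6 s[j]='a': π[6]=0 (border '')
j=7 s[j]='e': π[7]=0 (border '')
j=8 s[j]='d': π[8]=0 (border '')
j=9 s[j]='a': π[9]=0 (border '')
j=10 s[j]='b': π[10]=0 (border '')
j=11 s[j]='a': π[11]=0 (border '')
j=12 s[j]='e': π[12]=0 (border '')
j=13 s[j]='c': π[13]=0 (border '')
j=14 s[j]='b': π[14]=0 (border '')
j=15 s[j]='a': π[15]=0 (border '')
j=16 s[j]='f': π[16]=1 (border 'f')
j=17 s[j]='f': π[17]=2 (border 'ff')
j=18 s[j]='b': k: 2→1→0; π[18]=0 (border '')
j=19 s[j]='a': π[19]=0 (border '')
j=20 s[j]='f': π[20]=1 (border 'f')
j=21 s[j]='e': k: 1→0; π[21]=0 (border '')
j=22 s[j]='c': π[22]=0 (border '')
j=23 s[j]='f': π[23]=1 (border 'f')
j=24 s[j]='b': k: 1→0; π[24]=0 (border '')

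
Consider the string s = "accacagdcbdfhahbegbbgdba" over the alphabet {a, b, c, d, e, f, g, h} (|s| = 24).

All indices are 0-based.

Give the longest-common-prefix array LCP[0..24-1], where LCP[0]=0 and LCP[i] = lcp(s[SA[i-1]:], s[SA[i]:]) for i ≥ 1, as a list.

rank→(start, suffix):
  0 → (23, 'a')
  1 → (3, 'acagdcbdfhahbegbbgdba')
  2 → (0, 'accacagdcbdfhahbegbbgdba')
  3 → (5, 'agdcbdfhahbegbbgdba')
  4 → (13, 'ahbegbbgdba')
  5 → (22, 'ba')
  6 → (18, 'bbgdba')
  7 → (9, 'bdfhahbegbbgdba')
  8 → (15, 'begbbgdba')
  9 → (19, 'bgdba')
  10 → (2, 'cacagdcbdfhahbegbbgdba')
  11 → (4, 'cagdcbdfhahbegbbgdba')
  12 → (8, 'cbdfhahbegbbgdba')
  13 → (1, 'ccacagdcbdfhahbegbbgdba')
  14 → (21, 'dba')
  15 → (7, 'dcbdfhahbegbbgdba')
  16 → (10, 'dfhahbegbbgdba')
  17 → (16, 'egbbgdba')
  18 → (11, 'fhahbegbbgdba')
  19 → (17, 'gbbgdba')
  20 → (20, 'gdba')
  21 → (6, 'gdcbdfhahbegbbgdba')
  22 → (12, 'hahbegbbgdba')
  23 → (14, 'hbegbbgdba')

SA = [23, 3, 0, 5, 13, 22, 18, 9, 15, 19, 2, 4, 8, 1, 21, 7, 10, 16, 11, 17, 20, 6, 12, 14]
[i] adj suffixes → lcp
  [1] 23/3 → 1 ('a')
  [2] 3/0 → 2 ('ac')
  [3] 0/5 → 1 ('a')
  [4] 5/13 → 1 ('a')
  [5] 13/22 → 0 ('')
  [6] 22/18 → 1 ('b')
  [7] 18/9 → 1 ('b')
  [8] 9/15 → 1 ('b')
  [9] 15/19 → 1 ('b')
  [10] 19/2 → 0 ('')
  [11] 2/4 → 2 ('ca')
  [12] 4/8 → 1 ('c')
  [13] 8/1 → 1 ('c')
  [14] 1/21 → 0 ('')
  [15] 21/7 → 1 ('d')
  [16] 7/10 → 1 ('d')
  [17] 10/16 → 0 ('')
  [18] 16/11 → 0 ('')
  [19] 11/17 → 0 ('')
  [20] 17/20 → 1 ('g')
  [21] 20/6 → 2 ('gd')
  [22] 6/12 → 0 ('')
  [23] 12/14 → 1 ('h')

[0, 1, 2, 1, 1, 0, 1, 1, 1, 1, 0, 2, 1, 1, 0, 1, 1, 0, 0, 0, 1, 2, 0, 1]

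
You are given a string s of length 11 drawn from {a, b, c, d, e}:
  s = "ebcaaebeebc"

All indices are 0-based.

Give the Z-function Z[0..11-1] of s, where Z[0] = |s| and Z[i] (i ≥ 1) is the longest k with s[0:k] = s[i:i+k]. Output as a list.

[11, 0, 0, 0, 0, 2, 0, 1, 3, 0, 0]

Z[0]=11
i=1: outside box; Z[1]=0
i=2: outside box; Z[2]=0
i=3: outside box; Z[3]=0
i=4: outside box; Z[4]=0
i=5: outside box; Z[5]=2 grow→box=[5,7)
i=6: min(r-i=1, Z[1]=0)=0; Z[6]=0
i=7: outside box; Z[7]=1 grow→box=[7,8)
i=8: outside box; Z[8]=3 grow→box=[8,11)
i=9: min(r-i=2, Z[1]=0)=0; Z[9]=0
i=10: min(r-i=1, Z[2]=0)=0; Z[10]=0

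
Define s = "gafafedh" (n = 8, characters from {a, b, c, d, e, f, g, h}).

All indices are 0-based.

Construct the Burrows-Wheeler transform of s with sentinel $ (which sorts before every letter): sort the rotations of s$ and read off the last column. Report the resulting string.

hgfefaa$d

rank  rotation   last
    0  $gafafedh  h
    1  afafedh$g  g
    2  afedh$gaf  f
    3  dh$gafafe  e
    4  edh$gafaf  f
    5  fafedh$ga  a
    6  fedh$gafa  a
    7  gafafedh$  $
    8  h$gafafed  d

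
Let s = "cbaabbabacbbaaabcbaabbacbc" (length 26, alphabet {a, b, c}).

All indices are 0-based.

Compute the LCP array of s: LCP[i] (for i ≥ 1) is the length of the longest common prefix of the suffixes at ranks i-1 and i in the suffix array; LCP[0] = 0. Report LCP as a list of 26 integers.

[0, 2, 5, 3, 1, 2, 4, 2, 1, 3, 0, 3, 6, 2, 2, 4, 1, 3, 3, 1, 2, 0, 1, 7, 2, 2]

sorted suffixes:
  #0 SA[0]=12  'aaabcbaabbacbc'
  #1 SA[1]=2  'aabbabacbbaaabcbaabbacbc'
  #2 SA[2]=18  'aabbacbc'
  #3 SA[3]=13  'aabcbaabbacbc'
  #4 SA[4]=6  'abacbbaaabcbaabbacbc'
  #5 SA[5]=3  'abbabacbbaaabcbaabbacbc'
  #6 SA[6]=19  'abbacbc'
  #7 SA[7]=14  'abcbaabbacbc'
  #8 SA[8]=8  'acbbaaabcbaabbacbc'
  #9 SA[9]=22  'acbc'
  #10 SA[10]=11  'baaabcbaabbacbc'
  #11 SA[11]=1  'baabbabacbbaaabcbaabbacbc'
  #12 SA[12]=17  'baabbacbc'
  #13 SA[13]=5  'babacbbaaabcbaabbacbc'
  #14 SA[14]=7  'bacbbaaabcbaabbacbc'
  #15 SA[15]=21  'bacbc'
  #16 SA[16]=10  'bbaaabcbaabbacbc'
  #17 SA[17]=4  'bbabacbbaaabcbaabbacbc'
  #18 SA[18]=20  'bbacbc'
  #19 SA[19]=24  'bc'
  #20 SA[20]=15  'bcbaabbacbc'
  #21 SA[21]=25  'c'
  #22 SA[22]=0  'cbaabbabacbbaaabcbaabbacbc'
  #23 SA[23]=16  'cbaabbacbc'
  #24 SA[24]=9  'cbbaaabcbaabbacbc'
  #25 SA[25]=23  'cbc'

SA = [12, 2, 18, 13, 6, 3, 19, 14, 8, 22, 11, 1, 17, 5, 7, 21, 10, 4, 20, 24, 15, 25, 0, 16, 9, 23]
[i] adj suffixes → lcp
  [1] 12/2 → 2 ('aa')
  [2] 2/18 → 5 ('aabba')
  [3] 18/13 → 3 ('aab')
  [4] 13/6 → 1 ('a')
  [5] 6/3 → 2 ('ab')
  [6] 3/19 → 4 ('abba')
  [7] 19/14 → 2 ('ab')
  [8] 14/8 → 1 ('a')
  [9] 8/22 → 3 ('acb')
  [10] 22/11 → 0 ('')
  [11] 11/1 → 3 ('baa')
  [12] 1/17 → 6 ('baabba')
  [13] 17/5 → 2 ('ba')
  [14] 5/7 → 2 ('ba')
  [15] 7/21 → 4 ('bacb')
  [16] 21/10 → 1 ('b')
  [17] 10/4 → 3 ('bba')
  [18] 4/20 → 3 ('bba')
  [19] 20/24 → 1 ('b')
  [20] 24/15 → 2 ('bc')
  [21] 15/25 → 0 ('')
  [22] 25/0 → 1 ('c')
  [23] 0/16 → 7 ('cbaabba')
  [24] 16/9 → 2 ('cb')
  [25] 9/23 → 2 ('cb')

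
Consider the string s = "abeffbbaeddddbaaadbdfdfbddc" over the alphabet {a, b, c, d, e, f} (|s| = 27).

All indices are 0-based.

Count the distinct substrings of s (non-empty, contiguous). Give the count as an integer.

rank | idx | suffix
   0 |  14 | aaadbdfdfbddc
   1 |  15 | aadbdfdfbddc
   2 |   0 | abeffbbaeddddbaaadbdfdfbddc
   3 |  16 | adbdfdfbddc
   4 |   7 | aeddddbaaadbdfdfbddc
   5 |  13 | baaadbdfdfbddc
   6 |   6 | baeddddbaaadbdfdfbddc
   7 |   5 | bbaeddddbaaadbdfdfbddc
   8 |  23 | bddc
   9 |  18 | bdfdfbddc
  10 |   1 | beffbbaeddddbaaadbdfdfbddc
  11 |  26 | c
  12 |  12 | dbaaadbdfdfbddc
  13 |  17 | dbdfdfbddc
  14 |  25 | dc
  15 |  11 | ddbaaadbdfdfbddc
  16 |  24 | ddc
  17 |  10 | dddbaaadbdfdfbddc
  18 |   9 | ddddbaaadbdfdfbddc
  19 |  21 | dfbddc
  20 |  19 | dfdfbddc
  21 |   8 | eddddbaaadbdfdfbddc
  22 |   2 | effbbaeddddbaaadbdfdfbddc
  23 |   4 | fbbaeddddbaaadbdfdfbddc
  24 |  22 | fbddc
  25 |  20 | fdfbddc
  26 |   3 | ffbbaeddddbaaadbdfdfbddc

SA = [14, 15, 0, 16, 7, 13, 6, 5, 23, 18, 1, 26, 12, 17, 25, 11, 24, 10, 9, 21, 19, 8, 2, 4, 22, 20, 3]
i: (SA[i-1],SA[i]) lcp shared
  1: (14,15) 2 'aa'
  2: (15,0) 1 'a'
  3: (0,16) 1 'a'
  4: (16,7) 1 'a'
  5: (7,13) 0 ''
  6: (13,6) 2 'ba'
  7: (6,5) 1 'b'
  8: (5,23) 1 'b'
  9: (23,18) 2 'bd'
  10: (18,1) 1 'b'
  11: (1,26) 0 ''
  12: (26,12) 0 ''
  13: (12,17) 2 'db'
  14: (17,25) 1 'd'
  15: (25,11) 1 'd'
  16: (11,24) 2 'dd'
  17: (24,10) 2 'dd'
  18: (10,9) 3 'ddd'
  19: (9,21) 1 'd'
  20: (21,19) 2 'df'
  21: (19,8) 0 ''
  22: (8,2) 1 'e'
  23: (2,4) 0 ''
  24: (4,22) 2 'fb'
  25: (22,20) 1 'f'
  26: (20,3) 1 'f'

n(n+1)/2 = 27·28/2 = 378
Σ LCP = 0 + 2 + 1 + 1 + 1 + 0 + 2 + 1 + 1 + 2 + 1 + 0 + 0 + 2 + 1 + 1 + 2 + 2 + 3 + 1 + 2 + 0 + 1 + 0 + 2 + 1 + 1 = 31
distinct = 378 − 31 = 347

347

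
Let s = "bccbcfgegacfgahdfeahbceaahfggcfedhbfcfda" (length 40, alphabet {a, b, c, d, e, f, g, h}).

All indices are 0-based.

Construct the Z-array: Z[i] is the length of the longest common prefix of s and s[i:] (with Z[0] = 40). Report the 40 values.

Z[0]=40
i=1: outside box; Z[1]=0
i=2: outside box; Z[2]=0
i=3: outside box; Z[3]=2 grow→box=[3,5)
i=4: min(r-i=1, Z[1]=0)=0; Z[4]=0
i=5: outside box; Z[5]=0
i=6: outside box; Z[6]=0
i=7: outside box; Z[7]=0
i=8: outside box; Z[8]=0
i=9: outside box; Z[9]=0
i=10: outside box; Z[10]=0
i=11: outside box; Z[11]=0
i=12: outside box; Z[12]=0
i=13: outside box; Z[13]=0
i=14: outside box; Z[14]=0
i=15: outside box; Z[15]=0
i=16: outside box; Z[16]=0
i=17: outside box; Z[17]=0
i=18: outside box; Z[18]=0
i=19: outside box; Z[19]=0
i=20: outside box; Z[20]=2 grow→box=[20,22)
i=21: min(r-i=1, Z[1]=0)=0; Z[21]=0
i=22: outside box; Z[22]=0
i=23: outside box; Z[23]=0
i=24: outside box; Z[24]=0
i=25: outside box; Z[25]=0
i=26: outside box; Z[26]=0
i=27: outside box; Z[27]=0
i=28: outside box; Z[28]=0
i=29: outside box; Z[29]=0
i=30: outside box; Z[30]=0
i=31: outside box; Z[31]=0
i=32: outside box; Z[32]=0
i=33: outside box; Z[33]=0
i=34: outside box; Z[34]=1 grow→box=[34,35)
i=35: outside box; Z[35]=0
i=36: outside box; Z[36]=0
i=37: outside box; Z[37]=0
i=38: outside box; Z[38]=0
i=39: outside box; Z[39]=0

[40, 0, 0, 2, 0, 0, 0, 0, 0, 0, 0, 0, 0, 0, 0, 0, 0, 0, 0, 0, 2, 0, 0, 0, 0, 0, 0, 0, 0, 0, 0, 0, 0, 0, 1, 0, 0, 0, 0, 0]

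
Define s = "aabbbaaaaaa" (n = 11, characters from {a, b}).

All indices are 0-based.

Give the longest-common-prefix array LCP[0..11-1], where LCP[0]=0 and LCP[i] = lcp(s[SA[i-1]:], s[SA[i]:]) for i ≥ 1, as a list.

rank→(start, suffix):
  0 → (10, 'a')
  1 → (9, 'aa')
  2 → (8, 'aaa')
  3 → (7, 'aaaa')
  4 → (6, 'aaaaa')
  5 → (5, 'aaaaaa')
  6 → (0, 'aabbbaaaaaa')
  7 → (1, 'abbbaaaaaa')
  8 → (4, 'baaaaaa')
  9 → (3, 'bbaaaaaa')
  10 → (2, 'bbbaaaaaa')

SA = [10, 9, 8, 7, 6, 5, 0, 1, 4, 3, 2]
i: (SA[i-1],SA[i]) lcp shared
  1: (10,9) 1 'a'
  2: (9,8) 2 'aa'
  3: (8,7) 3 'aaa'
  4: (7,6) 4 'aaaa'
  5: (6,5) 5 'aaaaa'
  6: (5,0) 2 'aa'
  7: (0,1) 1 'a'
  8: (1,4) 0 ''
  9: (4,3) 1 'b'
  10: (3,2) 2 'bb'

[0, 1, 2, 3, 4, 5, 2, 1, 0, 1, 2]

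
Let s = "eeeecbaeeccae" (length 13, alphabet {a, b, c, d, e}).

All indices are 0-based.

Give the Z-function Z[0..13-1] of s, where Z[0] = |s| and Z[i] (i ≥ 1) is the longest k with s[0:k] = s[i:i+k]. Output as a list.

Z[0]=13
i=1: outside box; Z[1]=3 extend→box=[1,4)
i=2: min(r-i=2, Z[1]=3)=2; Z[2]=2
i=3: min(r-i=1, Z[2]=2)=1; Z[3]=1
i=4: outside box; Z[4]=0
i=5: outside box; Z[5]=0
i=6: outside box; Z[6]=0
i=7: outside box; Z[7]=2 extend→box=[7,9)
i=8: min(r-i=1, Z[1]=3)=1; Z[8]=1
i=9: outside box; Z[9]=0
i=10: outside box; Z[10]=0
i=11: outside box; Z[11]=0
i=12: outside box; Z[12]=1 extend→box=[12,13)

[13, 3, 2, 1, 0, 0, 0, 2, 1, 0, 0, 0, 1]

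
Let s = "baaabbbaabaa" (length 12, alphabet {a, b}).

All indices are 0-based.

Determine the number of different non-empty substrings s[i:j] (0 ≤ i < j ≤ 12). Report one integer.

sorted suffixes:
  #0 SA[0]=11  'a'
  #1 SA[1]=10  'aa'
  #2 SA[2]=1  'aaabbbaabaa'
  #3 SA[3]=7  'aabaa'
  #4 SA[4]=2  'aabbbaabaa'
  #5 SA[5]=8  'abaa'
  #6 SA[6]=3  'abbbaabaa'
  #7 SA[7]=9  'baa'
  #8 SA[8]=0  'baaabbbaabaa'
  #9 SA[9]=6  'baabaa'
  #10 SA[10]=5  'bbaabaa'
  #11 SA[11]=4  'bbbaabaa'

SA = [11, 10, 1, 7, 2, 8, 3, 9, 0, 6, 5, 4]
i: (SA[i-1],SA[i]) lcp shared
  1: (11,10) 1 'a'
  2: (10,1) 2 'aa'
  3: (1,7) 2 'aa'
  4: (7,2) 3 'aab'
  5: (2,8) 1 'a'
  6: (8,3) 2 'ab'
  7: (3,9) 0 ''
  8: (9,0) 3 'baa'
  9: (0,6) 3 'baa'
  10: (6,5) 1 'b'
  11: (5,4) 2 'bb'

n(n+1)/2 = 12·13/2 = 78
Σ LCP = 0 + 1 + 2 + 2 + 3 + 1 + 2 + 0 + 3 + 3 + 1 + 2 = 20
distinct = 78 − 20 = 58

58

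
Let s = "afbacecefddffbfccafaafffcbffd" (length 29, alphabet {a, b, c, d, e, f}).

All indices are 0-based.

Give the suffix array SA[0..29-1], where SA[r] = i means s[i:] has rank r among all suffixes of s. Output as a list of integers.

[19, 3, 17, 0, 20, 2, 13, 25, 16, 24, 15, 4, 6, 28, 9, 10, 5, 7, 18, 1, 12, 23, 14, 27, 8, 11, 22, 26, 21]

rank→(start, suffix):
  0 → (19, 'aafffcbffd')
  1 → (3, 'acecefddffbfccafaafffcbffd')
  2 → (17, 'afaafffcbffd')
  3 → (0, 'afbacecefddffbfccafaafffcbffd')
  4 → (20, 'afffcbffd')
  5 → (2, 'bacecefddffbfccafaafffcbffd')
  6 → (13, 'bfccafaafffcbffd')
  7 → (25, 'bffd')
  8 → (16, 'cafaafffcbffd')
  9 → (24, 'cbffd')
  10 → (15, 'ccafaafffcbffd')
  11 → (4, 'cecefddffbfccafaafffcbffd')
  12 → (6, 'cefddffbfccafaafffcbffd')
  13 → (28, 'd')
  14 → (9, 'ddffbfccafaafffcbffd')
  15 → (10, 'dffbfccafaafffcbffd')
  16 → (5, 'ecefddffbfccafaafffcbffd')
  17 → (7, 'efddffbfccafaafffcbffd')
  18 → (18, 'faafffcbffd')
  19 → (1, 'fbacecefddffbfccafaafffcbffd')
  20 → (12, 'fbfccafaafffcbffd')
  21 → (23, 'fcbffd')
  22 → (14, 'fccafaafffcbffd')
  23 → (27, 'fd')
  24 → (8, 'fddffbfccafaafffcbffd')
  25 → (11, 'ffbfccafaafffcbffd')
  26 → (22, 'ffcbffd')
  27 → (26, 'ffd')
  28 → (21, 'fffcbffd')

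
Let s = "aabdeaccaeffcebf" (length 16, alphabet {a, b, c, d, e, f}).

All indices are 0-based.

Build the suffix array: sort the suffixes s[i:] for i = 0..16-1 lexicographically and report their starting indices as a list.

[0, 1, 5, 8, 2, 14, 7, 6, 12, 3, 4, 13, 9, 15, 11, 10]

sorted suffixes:
  #0 SA[0]=0  'aabdeaccaeffcebf'
  #1 SA[1]=1  'abdeaccaeffcebf'
  #2 SA[2]=5  'accaeffcebf'
  #3 SA[3]=8  'aeffcebf'
  #4 SA[4]=2  'bdeaccaeffcebf'
  #5 SA[5]=14  'bf'
  #6 SA[6]=7  'caeffcebf'
  #7 SA[7]=6  'ccaeffcebf'
  #8 SA[8]=12  'cebf'
  #9 SA[9]=3  'deaccaeffcebf'
  #10 SA[10]=4  'eaccaeffcebf'
  #11 SA[11]=13  'ebf'
  #12 SA[12]=9  'effcebf'
  #13 SA[13]=15  'f'
  #14 SA[14]=11  'fcebf'
  #15 SA[15]=10  'ffcebf'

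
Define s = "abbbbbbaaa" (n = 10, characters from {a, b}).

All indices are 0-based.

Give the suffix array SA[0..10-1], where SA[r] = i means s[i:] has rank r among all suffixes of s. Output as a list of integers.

sorted suffixes:
  #0 SA[0]=9  'a'
  #1 SA[1]=8  'aa'
  #2 SA[2]=7  'aaa'
  #3 SA[3]=0  'abbbbbbaaa'
  #4 SA[4]=6  'baaa'
  #5 SA[5]=5  'bbaaa'
  #6 SA[6]=4  'bbbaaa'
  #7 SA[7]=3  'bbbbaaa'
  #8 SA[8]=2  'bbbbbaaa'
  #9 SA[9]=1  'bbbbbbaaa'

[9, 8, 7, 0, 6, 5, 4, 3, 2, 1]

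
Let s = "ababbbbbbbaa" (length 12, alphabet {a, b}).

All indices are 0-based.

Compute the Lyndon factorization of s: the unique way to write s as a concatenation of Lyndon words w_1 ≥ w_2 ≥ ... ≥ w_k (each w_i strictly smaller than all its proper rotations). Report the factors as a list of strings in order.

emit factor 1: 'ababbbbbbb' (i=0, period=10)
emit factor 2: 'a' (i=10, period=1)
emit factor 3: 'a' (i=11, period=1)

["ababbbbbbb", "a", "a"]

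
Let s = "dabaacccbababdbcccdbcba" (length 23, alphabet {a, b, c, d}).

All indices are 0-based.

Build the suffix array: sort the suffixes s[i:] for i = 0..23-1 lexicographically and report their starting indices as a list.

[22, 3, 1, 9, 11, 4, 21, 2, 8, 10, 19, 14, 12, 20, 7, 6, 5, 15, 16, 17, 0, 18, 13]

rank | idx | suffix
   0 |  22 | a
   1 |   3 | aacccbababdbcccdbcba
   2 |   1 | abaacccbababdbcccdbcba
   3 |   9 | ababdbcccdbcba
   4 |  11 | abdbcccdbcba
   5 |   4 | acccbababdbcccdbcba
   6 |  21 | ba
   7 |   2 | baacccbababdbcccdbcba
   8 |   8 | bababdbcccdbcba
   9 |  10 | babdbcccdbcba
  10 |  19 | bcba
  11 |  14 | bcccdbcba
  12 |  12 | bdbcccdbcba
  13 |  20 | cba
  14 |   7 | cbababdbcccdbcba
  15 |   6 | ccbababdbcccdbcba
  16 |   5 | cccbababdbcccdbcba
  17 |  15 | cccdbcba
  18 |  16 | ccdbcba
  19 |  17 | cdbcba
  20 |   0 | dabaacccbababdbcccdbcba
  21 |  18 | dbcba
  22 |  13 | dbcccdbcba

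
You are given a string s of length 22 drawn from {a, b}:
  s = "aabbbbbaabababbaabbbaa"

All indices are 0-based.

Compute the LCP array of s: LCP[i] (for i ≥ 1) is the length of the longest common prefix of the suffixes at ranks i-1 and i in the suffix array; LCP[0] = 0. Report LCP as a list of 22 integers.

[0, 1, 2, 3, 5, 1, 4, 2, 3, 4, 0, 3, 4, 2, 3, 1, 4, 5, 2, 5, 3, 4]

rank→(start, suffix):
  0 → (21, 'a')
  1 → (20, 'aa')
  2 → (7, 'aabababbaabbbaa')
  3 → (15, 'aabbbaa')
  4 → (0, 'aabbbbbaabababbaabbbaa')
  5 → (8, 'abababbaabbbaa')
  6 → (10, 'ababbaabbbaa')
  7 → (12, 'abbaabbbaa')
  8 → (16, 'abbbaa')
  9 → (1, 'abbbbbaabababbaabbbaa')
  10 → (19, 'baa')
  11 → (6, 'baabababbaabbbaa')
  12 → (14, 'baabbbaa')
  13 → (9, 'bababbaabbbaa')
  14 → (11, 'babbaabbbaa')
  15 → (18, 'bbaa')
  16 → (5, 'bbaabababbaabbbaa')
  17 → (13, 'bbaabbbaa')
  18 → (17, 'bbbaa')
  19 → (4, 'bbbaabababbaabbbaa')
  20 → (3, 'bbbbaabababbaabbbaa')
  21 → (2, 'bbbbbaabababbaabbbaa')

SA = [21, 20, 7, 15, 0, 8, 10, 12, 16, 1, 19, 6, 14, 9, 11, 18, 5, 13, 17, 4, 3, 2]
[i] adj suffixes → lcp
  [1] 21/20 → 1 ('a')
  [2] 20/7 → 2 ('aa')
  [3] 7/15 → 3 ('aab')
  [4] 15/0 → 5 ('aabbb')
  [5] 0/8 → 1 ('a')
  [6] 8/10 → 4 ('abab')
  [7] 10/12 → 2 ('ab')
  [8] 12/16 → 3 ('abb')
  [9] 16/1 → 4 ('abbb')
  [10] 1/19 → 0 ('')
  [11] 19/6 → 3 ('baa')
  [12] 6/14 → 4 ('baab')
  [13] 14/9 → 2 ('ba')
  [14] 9/11 → 3 ('bab')
  [15] 11/18 → 1 ('b')
  [16] 18/5 → 4 ('bbaa')
  [17] 5/13 → 5 ('bbaab')
  [18] 13/17 → 2 ('bb')
  [19] 17/4 → 5 ('bbbaa')
  [20] 4/3 → 3 ('bbb')
  [21] 3/2 → 4 ('bbbb')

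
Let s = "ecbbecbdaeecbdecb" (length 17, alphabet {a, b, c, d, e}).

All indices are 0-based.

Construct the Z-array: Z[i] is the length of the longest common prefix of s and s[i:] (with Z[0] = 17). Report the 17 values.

[17, 0, 0, 0, 3, 0, 0, 0, 0, 1, 3, 0, 0, 0, 3, 0, 0]

Z[0]=17
i=1: fresh scan; Z[1]=0
i=2: fresh scan; Z[2]=0
i=3: fresh scan; Z[3]=0
i=4: fresh scan; Z[4]=3 scan→box=[4,7)
i=5: min(r-i=2, Z[1]=0)=0; Z[5]=0
i=6: min(r-i=1, Z[2]=0)=0; Z[6]=0
i=7: fresh scan; Z[7]=0
i=8: fresh scan; Z[8]=0
i=9: fresh scan; Z[9]=1 scan→box=[9,10)
i=10: fresh scan; Z[10]=3 scan→box=[10,13)
i=11: min(r-i=2, Z[1]=0)=0; Z[11]=0
i=12: min(r-i=1, Z[2]=0)=0; Z[12]=0
i=13: fresh scan; Z[13]=0
i=14: fresh scan; Z[14]=3 scan→box=[14,17)
i=15: min(r-i=2, Z[1]=0)=0; Z[15]=0
i=16: min(r-i=1, Z[2]=0)=0; Z[16]=0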